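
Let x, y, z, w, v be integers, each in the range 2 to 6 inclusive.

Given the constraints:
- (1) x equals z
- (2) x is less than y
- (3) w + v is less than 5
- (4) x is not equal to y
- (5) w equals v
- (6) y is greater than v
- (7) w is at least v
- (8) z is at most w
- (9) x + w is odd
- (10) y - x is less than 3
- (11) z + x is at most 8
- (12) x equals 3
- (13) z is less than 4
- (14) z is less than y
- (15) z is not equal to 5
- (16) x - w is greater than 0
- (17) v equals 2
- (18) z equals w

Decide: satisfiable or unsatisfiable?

Constraint 12 fixes x = 3 and constraint 17 fixes v = 2. Constraints 1, 5, and 18 give x = z = w = v, so x = v. But 3 ≠ 2 — contradiction.

Unsatisfiable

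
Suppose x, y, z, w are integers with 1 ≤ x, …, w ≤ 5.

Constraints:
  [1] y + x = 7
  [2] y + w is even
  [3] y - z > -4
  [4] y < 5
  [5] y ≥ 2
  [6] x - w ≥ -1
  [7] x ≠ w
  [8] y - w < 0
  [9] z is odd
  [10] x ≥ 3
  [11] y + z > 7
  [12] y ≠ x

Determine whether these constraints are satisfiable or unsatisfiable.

Take x = 4, y = 3, z = 5, w = 5. Then constraint 1: y + x = 7; constraint 3: y - z = -2; constraint 6: x - w = -1, and every other listed constraint is also met.

Satisfiable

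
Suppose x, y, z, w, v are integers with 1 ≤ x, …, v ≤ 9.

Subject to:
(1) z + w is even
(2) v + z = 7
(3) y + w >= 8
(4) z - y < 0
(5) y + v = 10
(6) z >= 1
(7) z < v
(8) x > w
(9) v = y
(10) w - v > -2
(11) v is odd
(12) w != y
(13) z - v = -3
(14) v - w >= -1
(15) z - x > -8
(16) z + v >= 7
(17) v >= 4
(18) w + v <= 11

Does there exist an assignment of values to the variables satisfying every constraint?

Satisfiable

Setting (x, y, z, w, v) = (9, 5, 2, 6, 5) satisfies everything: constraint 2: v + z = 7; constraint 3: y + w = 11; constraint 4: z - y = -3, and the others follow.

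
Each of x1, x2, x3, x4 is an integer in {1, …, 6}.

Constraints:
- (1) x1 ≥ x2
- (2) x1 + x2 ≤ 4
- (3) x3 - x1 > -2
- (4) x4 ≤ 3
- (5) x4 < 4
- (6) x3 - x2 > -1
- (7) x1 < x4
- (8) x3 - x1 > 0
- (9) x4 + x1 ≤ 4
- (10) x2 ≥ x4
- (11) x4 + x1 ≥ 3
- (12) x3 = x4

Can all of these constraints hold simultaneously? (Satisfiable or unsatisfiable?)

Constraints 1, 7, and 10 give x4 ≤ x2, x2 ≤ x1, x1 < x4. Chaining: x4 ≤ x2 ≤ x1 < x4, which forces x4 < x4 — impossible.

Unsatisfiable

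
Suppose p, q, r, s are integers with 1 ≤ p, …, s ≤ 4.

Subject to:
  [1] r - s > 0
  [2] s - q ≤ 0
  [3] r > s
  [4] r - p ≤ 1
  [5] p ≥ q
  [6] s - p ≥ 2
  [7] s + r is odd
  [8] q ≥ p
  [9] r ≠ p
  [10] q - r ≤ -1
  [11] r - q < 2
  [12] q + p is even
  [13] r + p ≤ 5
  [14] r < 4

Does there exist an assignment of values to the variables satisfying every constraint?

Unsatisfiable

Constraints 2, 4, 6, and 10 give s − p ≥ 2, p − r ≥ -1, r − q ≥ 1, q − s ≥ 0.
Adding all 4 inequalities: the left sides telescope to 0, and the right sides sum to 2 + (-1) + 1 + 0 = 2. So 0 ≥ 2, which is false.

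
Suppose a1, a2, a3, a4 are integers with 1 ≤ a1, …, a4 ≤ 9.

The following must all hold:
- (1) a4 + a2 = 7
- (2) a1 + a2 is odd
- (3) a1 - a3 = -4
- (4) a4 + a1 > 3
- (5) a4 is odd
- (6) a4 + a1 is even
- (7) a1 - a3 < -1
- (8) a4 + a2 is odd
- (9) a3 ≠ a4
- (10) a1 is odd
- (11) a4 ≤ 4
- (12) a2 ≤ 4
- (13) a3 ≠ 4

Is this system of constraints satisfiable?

One satisfying assignment is a1 = 1, a2 = 4, a3 = 5, a4 = 3.
For the less obvious constraints — constraint 1: a4 + a2 = 7; constraint 3: a1 - a3 = -4 — and the others hold by inspection.

Satisfiable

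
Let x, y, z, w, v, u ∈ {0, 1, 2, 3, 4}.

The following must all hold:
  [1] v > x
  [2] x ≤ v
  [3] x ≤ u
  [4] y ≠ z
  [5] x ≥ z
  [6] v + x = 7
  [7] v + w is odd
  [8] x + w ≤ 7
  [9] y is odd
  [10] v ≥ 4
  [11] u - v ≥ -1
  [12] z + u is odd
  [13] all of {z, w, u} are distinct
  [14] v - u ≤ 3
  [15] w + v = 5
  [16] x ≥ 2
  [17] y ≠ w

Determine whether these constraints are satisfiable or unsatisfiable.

Setting (x, y, z, w, v, u) = (3, 3, 2, 1, 4, 3) satisfies everything: constraint 6: v + x = 7; constraint 8: x + w = 4; constraint 11: u - v = -1, and the others follow.

Satisfiable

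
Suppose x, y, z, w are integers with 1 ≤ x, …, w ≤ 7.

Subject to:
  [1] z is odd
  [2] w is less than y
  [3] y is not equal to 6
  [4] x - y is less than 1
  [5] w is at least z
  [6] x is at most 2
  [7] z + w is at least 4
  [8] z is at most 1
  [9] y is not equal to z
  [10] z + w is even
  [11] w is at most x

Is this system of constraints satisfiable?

Unsatisfiable

From constraint 8: z ≤ 1. From constraints 6 and 11: w ≤ x ≤ 2. Hence z + w ≤ 3. But constraint 7 requires z + w ≥ 4, and 4 > 3. Contradiction.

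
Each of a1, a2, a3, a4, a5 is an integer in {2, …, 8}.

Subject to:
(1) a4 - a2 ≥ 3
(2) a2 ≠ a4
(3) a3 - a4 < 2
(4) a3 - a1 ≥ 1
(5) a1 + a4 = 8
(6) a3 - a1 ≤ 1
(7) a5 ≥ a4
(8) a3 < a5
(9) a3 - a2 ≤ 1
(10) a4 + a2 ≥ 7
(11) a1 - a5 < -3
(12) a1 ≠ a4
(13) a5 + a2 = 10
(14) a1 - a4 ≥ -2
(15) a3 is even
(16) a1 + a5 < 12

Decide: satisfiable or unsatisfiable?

Constraints 1, 4, 9, and 14 give a4 − a2 ≥ 3, a2 − a3 ≥ -1, a3 − a1 ≥ 1, a1 − a4 ≥ -2.
Adding all 4 inequalities: the left sides telescope to 0, and the right sides sum to 3 + (-1) + 1 + (-2) = 1. So 0 ≥ 1, which is false.

Unsatisfiable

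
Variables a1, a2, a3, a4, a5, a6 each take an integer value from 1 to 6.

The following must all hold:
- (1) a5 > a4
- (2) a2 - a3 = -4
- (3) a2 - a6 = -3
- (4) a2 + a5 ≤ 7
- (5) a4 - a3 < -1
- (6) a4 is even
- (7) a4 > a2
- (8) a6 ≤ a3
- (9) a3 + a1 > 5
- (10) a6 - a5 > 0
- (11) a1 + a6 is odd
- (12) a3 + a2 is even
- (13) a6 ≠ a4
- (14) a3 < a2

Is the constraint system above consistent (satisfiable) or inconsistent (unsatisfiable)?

Unsatisfiable

Constraints 1, 7, 8, 10, and 14 give a6 ≤ a3, a3 < a2, a2 < a4, a4 < a5, a5 < a6. Chaining: a6 ≤ a3 < a2 < a4 < a5 < a6, which forces a6 < a6 — impossible.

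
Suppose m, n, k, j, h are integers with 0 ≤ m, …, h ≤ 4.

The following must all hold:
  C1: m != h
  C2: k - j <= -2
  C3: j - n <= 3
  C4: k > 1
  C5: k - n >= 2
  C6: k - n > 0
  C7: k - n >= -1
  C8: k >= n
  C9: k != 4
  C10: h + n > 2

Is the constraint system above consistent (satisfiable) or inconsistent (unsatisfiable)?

Unsatisfiable

Constraints 2, 3, and 5 give j − k ≥ 2, k − n ≥ 2, n − j ≥ -3.
Adding all 3 inequalities: the left sides telescope to 0, and the right sides sum to 2 + 2 + (-3) = 1. So 0 ≥ 1, which is false.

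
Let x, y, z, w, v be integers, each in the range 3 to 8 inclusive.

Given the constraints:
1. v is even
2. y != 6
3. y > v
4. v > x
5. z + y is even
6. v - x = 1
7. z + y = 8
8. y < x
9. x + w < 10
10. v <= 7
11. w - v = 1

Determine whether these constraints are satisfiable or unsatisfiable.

Unsatisfiable

Constraints 3, 4, and 8 give v < y, y < x, x < v. Chaining: v < y < x < v, which forces v < v — impossible.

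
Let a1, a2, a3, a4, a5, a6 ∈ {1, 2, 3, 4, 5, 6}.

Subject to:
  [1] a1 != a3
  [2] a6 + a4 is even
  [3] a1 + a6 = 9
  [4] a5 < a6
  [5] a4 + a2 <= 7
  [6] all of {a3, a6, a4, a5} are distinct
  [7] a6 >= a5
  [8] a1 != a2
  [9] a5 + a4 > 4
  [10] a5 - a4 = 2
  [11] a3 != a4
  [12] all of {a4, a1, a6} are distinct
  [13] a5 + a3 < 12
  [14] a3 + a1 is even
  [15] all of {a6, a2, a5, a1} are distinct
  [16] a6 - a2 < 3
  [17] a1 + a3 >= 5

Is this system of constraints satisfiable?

Setting (a1, a2, a3, a4, a5, a6) = (3, 5, 5, 2, 4, 6) satisfies everything: constraint 3: a1 + a6 = 9; constraint 5: a4 + a2 = 7, and the others follow.

Satisfiable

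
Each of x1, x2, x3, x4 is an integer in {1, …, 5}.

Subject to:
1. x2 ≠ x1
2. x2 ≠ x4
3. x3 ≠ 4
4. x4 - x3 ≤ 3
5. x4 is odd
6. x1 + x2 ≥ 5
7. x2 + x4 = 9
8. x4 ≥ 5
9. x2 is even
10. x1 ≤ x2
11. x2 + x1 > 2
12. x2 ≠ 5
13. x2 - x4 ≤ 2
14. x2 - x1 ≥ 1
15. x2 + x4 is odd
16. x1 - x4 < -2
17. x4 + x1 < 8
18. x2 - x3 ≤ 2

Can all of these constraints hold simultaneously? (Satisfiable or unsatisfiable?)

Satisfiable

Try x1 = 1, x2 = 4, x3 = 5, x4 = 5.
Check constraint 4: x4 - x3 = 0; constraint 6: x1 + x2 = 5. The remaining constraints are straightforward to verify.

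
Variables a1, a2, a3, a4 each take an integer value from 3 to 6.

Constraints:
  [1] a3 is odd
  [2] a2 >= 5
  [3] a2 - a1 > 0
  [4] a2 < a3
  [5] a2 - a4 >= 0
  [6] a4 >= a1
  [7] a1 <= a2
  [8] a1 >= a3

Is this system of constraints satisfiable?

Constraints 4, 5, 6, and 8 give a3 ≤ a1, a1 ≤ a4, a4 ≤ a2, a2 < a3. Chaining: a3 ≤ a1 ≤ a4 ≤ a2 < a3, which forces a3 < a3 — impossible.

Unsatisfiable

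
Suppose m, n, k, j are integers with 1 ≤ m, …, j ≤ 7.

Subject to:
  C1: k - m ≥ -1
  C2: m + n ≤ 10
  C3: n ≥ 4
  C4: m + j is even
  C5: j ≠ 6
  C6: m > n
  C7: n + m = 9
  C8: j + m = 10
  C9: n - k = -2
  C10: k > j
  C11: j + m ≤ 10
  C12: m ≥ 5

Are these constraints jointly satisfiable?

Setting (m, n, k, j) = (5, 4, 6, 5) satisfies everything: constraint 1: k - m = 1; constraint 2: m + n = 9; constraint 7: n + m = 9, and the others follow.

Satisfiable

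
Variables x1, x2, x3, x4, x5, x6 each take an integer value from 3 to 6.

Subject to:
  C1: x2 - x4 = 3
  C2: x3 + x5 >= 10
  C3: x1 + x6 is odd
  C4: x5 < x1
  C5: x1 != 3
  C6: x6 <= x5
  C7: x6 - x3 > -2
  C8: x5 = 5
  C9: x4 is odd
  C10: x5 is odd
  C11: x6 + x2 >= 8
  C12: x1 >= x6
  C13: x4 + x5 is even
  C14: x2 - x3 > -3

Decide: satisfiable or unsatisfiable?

Satisfiable

Try x1 = 6, x2 = 6, x3 = 6, x4 = 3, x5 = 5, x6 = 5.
Check constraint 1: x2 - x4 = 3; constraint 2: x3 + x5 = 11; constraint 7: x6 - x3 = -1. The remaining constraints are straightforward to verify.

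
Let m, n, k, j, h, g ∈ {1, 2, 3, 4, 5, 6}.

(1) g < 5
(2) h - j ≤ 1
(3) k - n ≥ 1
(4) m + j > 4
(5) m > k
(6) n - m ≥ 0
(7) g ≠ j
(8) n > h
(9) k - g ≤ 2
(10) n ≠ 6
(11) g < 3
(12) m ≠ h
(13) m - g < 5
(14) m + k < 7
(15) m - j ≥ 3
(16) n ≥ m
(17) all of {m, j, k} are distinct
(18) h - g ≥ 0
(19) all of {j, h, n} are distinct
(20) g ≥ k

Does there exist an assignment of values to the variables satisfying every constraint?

Constraints 2, 3, 6, 9, 15, and 18 give k − n ≥ 1, n − m ≥ 0, m − j ≥ 3, j − h ≥ -1, h − g ≥ 0, g − k ≥ -2.
Adding all 6 inequalities: the left sides telescope to 0, and the right sides sum to 1 + 0 + 3 + (-1) + 0 + (-2) = 1. So 0 ≥ 1, which is false.

Unsatisfiable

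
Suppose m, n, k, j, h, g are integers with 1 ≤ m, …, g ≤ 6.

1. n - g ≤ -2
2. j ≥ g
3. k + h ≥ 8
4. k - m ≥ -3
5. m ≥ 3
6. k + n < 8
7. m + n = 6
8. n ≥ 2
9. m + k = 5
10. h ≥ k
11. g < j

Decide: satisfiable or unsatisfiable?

Satisfiable

One satisfying assignment is m = 3, n = 3, k = 2, j = 6, h = 6, g = 5.
For the less obvious constraints — constraint 1: n - g = -2; constraint 3: k + h = 8; constraint 4: k - m = -1 — and the others hold by inspection.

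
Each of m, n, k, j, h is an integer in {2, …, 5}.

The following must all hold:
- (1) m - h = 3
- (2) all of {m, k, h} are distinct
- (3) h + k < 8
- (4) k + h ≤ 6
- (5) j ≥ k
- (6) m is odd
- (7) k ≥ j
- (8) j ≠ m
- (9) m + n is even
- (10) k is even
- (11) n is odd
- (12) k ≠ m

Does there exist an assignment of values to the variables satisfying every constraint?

Satisfiable

Try m = 5, n = 5, k = 4, j = 4, h = 2.
Check constraint 1: m - h = 3; constraint 3: h + k = 6; constraint 4: k + h = 6. The remaining constraints are straightforward to verify.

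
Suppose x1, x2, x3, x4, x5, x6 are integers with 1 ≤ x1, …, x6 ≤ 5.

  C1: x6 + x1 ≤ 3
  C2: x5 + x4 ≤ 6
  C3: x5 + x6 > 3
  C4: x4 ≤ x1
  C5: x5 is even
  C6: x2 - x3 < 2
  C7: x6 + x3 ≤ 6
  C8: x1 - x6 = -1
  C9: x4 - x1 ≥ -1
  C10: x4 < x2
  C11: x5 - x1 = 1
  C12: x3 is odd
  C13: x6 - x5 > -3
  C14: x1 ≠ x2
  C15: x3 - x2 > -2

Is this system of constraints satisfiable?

Take x1 = 1, x2 = 3, x3 = 3, x4 = 1, x5 = 2, x6 = 2. Then constraint 1: x6 + x1 = 3; constraint 2: x5 + x4 = 3, and every other listed constraint is also met.

Satisfiable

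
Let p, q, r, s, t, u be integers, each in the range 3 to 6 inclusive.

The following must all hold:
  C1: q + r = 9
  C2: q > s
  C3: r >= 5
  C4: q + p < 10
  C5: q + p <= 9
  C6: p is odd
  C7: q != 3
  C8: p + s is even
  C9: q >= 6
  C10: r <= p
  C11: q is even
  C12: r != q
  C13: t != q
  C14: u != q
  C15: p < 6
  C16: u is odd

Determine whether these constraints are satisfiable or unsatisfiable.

Unsatisfiable

From constraint 9: q ≥ 6. From constraints 3 and 10: p ≥ r ≥ 5. Hence q + p ≥ 11. But constraint 5 requires q + p ≤ 9, and 9 < 11. Contradiction.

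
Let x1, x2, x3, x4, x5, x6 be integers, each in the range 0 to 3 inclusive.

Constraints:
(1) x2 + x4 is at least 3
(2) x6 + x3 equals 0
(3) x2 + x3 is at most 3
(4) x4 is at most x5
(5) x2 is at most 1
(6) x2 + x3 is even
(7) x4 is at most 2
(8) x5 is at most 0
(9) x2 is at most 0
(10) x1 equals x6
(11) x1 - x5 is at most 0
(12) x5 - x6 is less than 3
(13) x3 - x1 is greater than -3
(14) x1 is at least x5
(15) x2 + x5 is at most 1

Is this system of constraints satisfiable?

Unsatisfiable

From constraint 5: x2 ≤ 1. From constraints 4 and 8: x4 ≤ x5 ≤ 0. Hence x2 + x4 ≤ 1. But constraint 1 requires x2 + x4 ≥ 3, and 3 > 1. Contradiction.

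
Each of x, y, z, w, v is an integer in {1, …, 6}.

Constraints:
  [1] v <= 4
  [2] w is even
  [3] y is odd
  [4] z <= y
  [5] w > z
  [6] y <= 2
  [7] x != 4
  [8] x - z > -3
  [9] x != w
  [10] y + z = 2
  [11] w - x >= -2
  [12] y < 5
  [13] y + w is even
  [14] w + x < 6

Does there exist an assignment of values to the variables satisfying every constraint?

Constraint 3 makes y odd and constraint 2 makes w even, so y + w must be odd. Constraint 13 says y + w is even — contradiction.

Unsatisfiable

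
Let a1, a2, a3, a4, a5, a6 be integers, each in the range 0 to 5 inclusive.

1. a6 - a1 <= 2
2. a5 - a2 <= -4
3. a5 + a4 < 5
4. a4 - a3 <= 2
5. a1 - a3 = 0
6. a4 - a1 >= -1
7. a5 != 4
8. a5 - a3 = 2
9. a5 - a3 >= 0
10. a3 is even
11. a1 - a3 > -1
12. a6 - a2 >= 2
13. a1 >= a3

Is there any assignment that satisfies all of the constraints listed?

Unsatisfiable

Constraints 1, 2, 4, 6, 9, and 12 give a1 − a6 ≥ -2, a6 − a2 ≥ 2, a2 − a5 ≥ 4, a5 − a3 ≥ 0, a3 − a4 ≥ -2, a4 − a1 ≥ -1.
Adding all 6 inequalities: the left sides telescope to 0, and the right sides sum to (-2) + 2 + 4 + 0 + (-2) + (-1) = 1. So 0 ≥ 1, which is false.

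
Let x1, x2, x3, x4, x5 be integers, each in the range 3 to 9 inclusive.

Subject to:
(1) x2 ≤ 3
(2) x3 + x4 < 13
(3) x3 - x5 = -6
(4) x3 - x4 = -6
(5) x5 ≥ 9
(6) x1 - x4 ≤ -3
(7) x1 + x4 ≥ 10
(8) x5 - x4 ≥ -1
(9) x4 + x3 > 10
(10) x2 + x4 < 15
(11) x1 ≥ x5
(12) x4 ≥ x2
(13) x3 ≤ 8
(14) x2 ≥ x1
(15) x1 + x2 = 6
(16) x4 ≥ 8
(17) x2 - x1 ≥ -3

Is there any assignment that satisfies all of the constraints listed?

Unsatisfiable

From constraints 5 and 11: x1 ≥ x5 and x5 ≥ 9, so x1 ≥ 9. From constraints 1 and 14: x1 ≤ x2 and x2 ≤ 3, so x1 ≤ 3. But 3 < 9, so no value of x1 works.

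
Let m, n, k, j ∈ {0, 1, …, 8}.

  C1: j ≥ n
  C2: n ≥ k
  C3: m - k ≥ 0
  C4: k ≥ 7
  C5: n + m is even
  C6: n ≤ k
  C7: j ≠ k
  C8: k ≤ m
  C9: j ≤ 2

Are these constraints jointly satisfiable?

From constraints 2 and 4: n ≥ k and k ≥ 7, so n ≥ 7. From constraints 1 and 9: n ≤ j and j ≤ 2, so n ≤ 2. But 2 < 7, so no value of n works.

Unsatisfiable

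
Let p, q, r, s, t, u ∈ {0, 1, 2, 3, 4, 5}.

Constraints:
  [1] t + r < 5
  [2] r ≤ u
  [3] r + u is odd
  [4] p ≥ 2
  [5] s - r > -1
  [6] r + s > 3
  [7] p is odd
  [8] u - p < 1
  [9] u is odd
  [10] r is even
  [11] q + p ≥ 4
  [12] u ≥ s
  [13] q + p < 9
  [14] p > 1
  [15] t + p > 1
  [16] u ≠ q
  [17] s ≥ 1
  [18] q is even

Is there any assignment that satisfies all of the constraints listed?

Satisfiable

Take p = 3, q = 4, r = 2, s = 3, t = 1, u = 3. Then constraint 1: t + r = 3; constraint 5: s - r = 1; constraint 6: r + s = 5, and every other listed constraint is also met.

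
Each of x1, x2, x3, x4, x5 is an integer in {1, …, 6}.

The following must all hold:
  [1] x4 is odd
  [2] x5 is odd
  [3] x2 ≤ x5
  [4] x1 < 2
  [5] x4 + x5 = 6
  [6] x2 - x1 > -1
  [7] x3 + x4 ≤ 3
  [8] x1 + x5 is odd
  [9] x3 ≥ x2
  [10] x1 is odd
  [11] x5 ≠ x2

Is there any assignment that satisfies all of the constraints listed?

Constraint 10 makes x1 odd and constraint 2 makes x5 odd, so x1 + x5 must be even. Constraint 8 says x1 + x5 is odd — contradiction.

Unsatisfiable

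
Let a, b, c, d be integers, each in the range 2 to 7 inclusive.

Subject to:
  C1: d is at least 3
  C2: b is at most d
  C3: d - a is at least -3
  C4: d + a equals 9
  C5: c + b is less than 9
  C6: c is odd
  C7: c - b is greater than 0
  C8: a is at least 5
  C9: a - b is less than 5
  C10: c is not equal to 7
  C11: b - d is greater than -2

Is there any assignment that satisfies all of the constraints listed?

Satisfiable

One satisfying assignment is a = 6, b = 2, c = 5, d = 3.
For the less obvious constraints — constraint 3: d - a = -3; constraint 4: d + a = 9; constraint 5: c + b = 7 — and the others hold by inspection.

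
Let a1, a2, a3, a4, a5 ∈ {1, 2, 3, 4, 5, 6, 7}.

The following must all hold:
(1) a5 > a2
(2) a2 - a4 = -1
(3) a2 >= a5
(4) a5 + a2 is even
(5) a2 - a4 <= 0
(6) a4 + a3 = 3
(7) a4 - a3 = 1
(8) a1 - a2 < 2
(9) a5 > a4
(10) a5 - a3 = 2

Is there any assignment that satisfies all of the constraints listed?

Unsatisfiable

Constraints 3, 5, and 9 give a5 ≤ a2, a2 ≤ a4, a4 < a5. Chaining: a5 ≤ a2 ≤ a4 < a5, which forces a5 < a5 — impossible.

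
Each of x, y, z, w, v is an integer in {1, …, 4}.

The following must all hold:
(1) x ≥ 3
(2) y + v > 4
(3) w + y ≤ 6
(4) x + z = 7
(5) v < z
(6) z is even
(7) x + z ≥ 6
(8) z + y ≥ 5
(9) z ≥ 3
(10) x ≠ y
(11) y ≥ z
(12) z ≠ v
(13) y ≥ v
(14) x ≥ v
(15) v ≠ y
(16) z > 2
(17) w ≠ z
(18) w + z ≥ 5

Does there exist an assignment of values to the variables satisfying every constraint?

Satisfiable

One satisfying assignment is x = 3, y = 4, z = 4, w = 1, v = 1.
For the less obvious constraints — constraint 2: y + v = 5; constraint 3: w + y = 5 — and the others hold by inspection.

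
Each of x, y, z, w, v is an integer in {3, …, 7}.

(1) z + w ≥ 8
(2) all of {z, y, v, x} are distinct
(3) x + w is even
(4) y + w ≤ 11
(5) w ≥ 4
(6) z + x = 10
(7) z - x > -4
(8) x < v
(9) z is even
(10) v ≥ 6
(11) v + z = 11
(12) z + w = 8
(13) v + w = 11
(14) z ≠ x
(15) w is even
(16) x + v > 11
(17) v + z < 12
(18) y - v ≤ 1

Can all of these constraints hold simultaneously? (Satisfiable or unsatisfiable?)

Setting (x, y, z, w, v) = (6, 5, 4, 4, 7) satisfies everything: constraint 1: z + w = 8; constraint 4: y + w = 9, and the others follow.

Satisfiable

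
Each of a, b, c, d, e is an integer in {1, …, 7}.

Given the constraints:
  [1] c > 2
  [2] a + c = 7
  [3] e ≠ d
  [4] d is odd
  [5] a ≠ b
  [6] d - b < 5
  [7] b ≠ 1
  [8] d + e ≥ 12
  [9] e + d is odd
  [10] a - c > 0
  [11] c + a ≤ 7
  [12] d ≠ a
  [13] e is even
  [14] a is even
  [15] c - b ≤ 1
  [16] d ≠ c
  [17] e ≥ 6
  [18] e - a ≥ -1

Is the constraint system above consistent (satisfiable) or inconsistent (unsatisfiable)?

Try a = 4, b = 3, c = 3, d = 7, e = 6.
Check constraint 2: a + c = 7; constraint 6: d - b = 4; constraint 8: d + e = 13. The remaining constraints are straightforward to verify.

Satisfiable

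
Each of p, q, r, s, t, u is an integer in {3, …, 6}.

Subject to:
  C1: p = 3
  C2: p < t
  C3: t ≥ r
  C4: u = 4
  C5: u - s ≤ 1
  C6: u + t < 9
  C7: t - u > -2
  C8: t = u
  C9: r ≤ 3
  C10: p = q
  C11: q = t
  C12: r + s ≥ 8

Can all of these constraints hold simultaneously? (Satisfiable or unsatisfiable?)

Constraint 1 fixes p = 3 and constraint 4 fixes u = 4. Constraints 8, 10, and 11 give p = q = t = u, so p = u. But 3 ≠ 4 — contradiction.

Unsatisfiable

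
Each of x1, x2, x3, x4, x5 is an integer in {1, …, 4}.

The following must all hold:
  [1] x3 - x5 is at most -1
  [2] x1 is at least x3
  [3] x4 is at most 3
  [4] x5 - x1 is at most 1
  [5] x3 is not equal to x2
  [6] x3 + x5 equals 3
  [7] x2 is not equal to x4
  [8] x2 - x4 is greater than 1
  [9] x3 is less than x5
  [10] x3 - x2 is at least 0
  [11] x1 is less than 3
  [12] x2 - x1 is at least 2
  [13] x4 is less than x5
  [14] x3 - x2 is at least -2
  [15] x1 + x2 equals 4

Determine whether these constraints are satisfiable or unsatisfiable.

Unsatisfiable

Constraints 1, 4, 10, and 12 give x1 − x5 ≥ -1, x5 − x3 ≥ 1, x3 − x2 ≥ 0, x2 − x1 ≥ 2.
Adding all 4 inequalities: the left sides telescope to 0, and the right sides sum to (-1) + 1 + 0 + 2 = 2. So 0 ≥ 2, which is false.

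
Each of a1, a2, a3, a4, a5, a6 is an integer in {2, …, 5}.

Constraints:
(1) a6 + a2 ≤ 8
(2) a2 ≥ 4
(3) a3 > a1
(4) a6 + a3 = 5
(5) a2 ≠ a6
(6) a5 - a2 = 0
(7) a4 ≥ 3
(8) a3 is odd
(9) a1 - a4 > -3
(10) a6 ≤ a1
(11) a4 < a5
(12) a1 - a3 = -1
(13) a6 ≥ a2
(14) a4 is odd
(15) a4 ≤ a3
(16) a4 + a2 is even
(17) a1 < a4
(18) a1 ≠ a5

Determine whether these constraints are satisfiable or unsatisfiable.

Unsatisfiable

From constraints 2 and 13: a6 ≥ a2 ≥ 4. From constraints 7 and 15: a3 ≥ a4 ≥ 3. Hence a6 + a3 ≥ 7. But constraint 4 requires a6 + a3 = 5, and 5 < 7. Contradiction.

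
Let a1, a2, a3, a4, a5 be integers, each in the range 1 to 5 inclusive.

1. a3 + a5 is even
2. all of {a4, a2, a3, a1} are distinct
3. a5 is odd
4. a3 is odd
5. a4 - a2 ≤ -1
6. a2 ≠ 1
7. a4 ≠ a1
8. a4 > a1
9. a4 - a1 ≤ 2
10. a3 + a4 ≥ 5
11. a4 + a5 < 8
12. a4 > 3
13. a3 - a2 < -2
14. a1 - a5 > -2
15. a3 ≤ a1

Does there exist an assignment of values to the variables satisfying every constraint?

One satisfying assignment is a1 = 3, a2 = 5, a3 = 1, a4 = 4, a5 = 3.
For the less obvious constraints — constraint 5: a4 - a2 = -1; constraint 9: a4 - a1 = 1; constraint 10: a3 + a4 = 5 — and the others hold by inspection.

Satisfiable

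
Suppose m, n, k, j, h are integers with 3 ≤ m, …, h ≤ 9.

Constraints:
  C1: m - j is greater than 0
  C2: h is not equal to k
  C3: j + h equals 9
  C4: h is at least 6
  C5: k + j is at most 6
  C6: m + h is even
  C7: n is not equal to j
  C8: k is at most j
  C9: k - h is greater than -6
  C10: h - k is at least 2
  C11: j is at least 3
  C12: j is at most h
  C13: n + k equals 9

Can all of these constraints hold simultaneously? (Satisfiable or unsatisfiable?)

Satisfiable

Setting (m, n, k, j, h) = (6, 6, 3, 3, 6) satisfies everything: constraint 1: m - j = 3; constraint 3: j + h = 9, and the others follow.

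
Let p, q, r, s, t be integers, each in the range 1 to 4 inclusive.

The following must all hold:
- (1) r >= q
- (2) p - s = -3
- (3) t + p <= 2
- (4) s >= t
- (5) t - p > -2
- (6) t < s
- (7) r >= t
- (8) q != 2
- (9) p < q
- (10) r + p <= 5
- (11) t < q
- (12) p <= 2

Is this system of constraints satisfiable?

One satisfying assignment is p = 1, q = 3, r = 4, s = 4, t = 1.
For the less obvious constraints — constraint 2: p - s = -3; constraint 3: t + p = 2; constraint 5: t - p = 0 — and the others hold by inspection.

Satisfiable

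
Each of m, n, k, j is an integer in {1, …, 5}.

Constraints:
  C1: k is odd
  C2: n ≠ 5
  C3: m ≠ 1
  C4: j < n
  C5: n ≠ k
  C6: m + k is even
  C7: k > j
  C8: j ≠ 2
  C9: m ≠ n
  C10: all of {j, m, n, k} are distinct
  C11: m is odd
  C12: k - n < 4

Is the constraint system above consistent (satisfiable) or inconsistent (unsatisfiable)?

The assignment m = 3, n = 2, k = 5, j = 1 works:
  constraint 1 holds since k = 5 is odd.
  constraint 10 holds since values 1, 3, 2, 5 are distinct.
  constraint 12 holds since k - n = 3.
The rest check out directly.

Satisfiable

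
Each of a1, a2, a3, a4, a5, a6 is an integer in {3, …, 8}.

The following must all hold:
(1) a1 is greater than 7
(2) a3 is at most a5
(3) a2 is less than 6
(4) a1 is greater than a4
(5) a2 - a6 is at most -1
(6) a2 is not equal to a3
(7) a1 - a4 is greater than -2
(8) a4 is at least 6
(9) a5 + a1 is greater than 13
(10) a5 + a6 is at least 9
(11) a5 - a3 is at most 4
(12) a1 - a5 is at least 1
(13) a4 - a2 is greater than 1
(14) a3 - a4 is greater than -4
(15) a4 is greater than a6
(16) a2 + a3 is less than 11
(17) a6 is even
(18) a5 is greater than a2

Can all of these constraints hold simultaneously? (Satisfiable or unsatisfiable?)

Satisfiable

One satisfying assignment is a1 = 8, a2 = 3, a3 = 5, a4 = 7, a5 = 6, a6 = 6.
For the less obvious constraints — constraint 5: a2 - a6 = -3; constraint 7: a1 - a4 = 1 — and the others hold by inspection.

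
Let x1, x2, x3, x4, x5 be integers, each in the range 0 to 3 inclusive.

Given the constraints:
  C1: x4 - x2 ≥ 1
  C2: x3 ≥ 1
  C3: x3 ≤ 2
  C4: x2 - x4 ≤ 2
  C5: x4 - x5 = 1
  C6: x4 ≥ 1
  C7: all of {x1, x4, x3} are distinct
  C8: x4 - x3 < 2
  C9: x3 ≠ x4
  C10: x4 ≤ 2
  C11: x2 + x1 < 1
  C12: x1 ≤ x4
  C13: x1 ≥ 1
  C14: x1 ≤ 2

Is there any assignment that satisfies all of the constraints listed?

Unsatisfiable

Constraints 2, 3, 6, 10, 13, and 14 confine each of x1, x4, x3 to the 2 values {1, 2}.
Constraint 7 requires all 3 of them to be distinct, but only 2 values are available — impossible by the pigeonhole principle.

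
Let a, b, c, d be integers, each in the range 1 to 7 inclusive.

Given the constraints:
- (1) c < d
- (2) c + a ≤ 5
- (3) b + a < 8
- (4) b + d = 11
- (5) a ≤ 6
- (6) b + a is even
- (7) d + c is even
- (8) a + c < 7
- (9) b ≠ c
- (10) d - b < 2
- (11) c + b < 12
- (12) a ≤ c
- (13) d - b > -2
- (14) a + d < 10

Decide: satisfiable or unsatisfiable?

Satisfiable

Try a = 1, b = 5, c = 4, d = 6.
Check constraint 2: c + a = 5; constraint 3: b + a = 6. The remaining constraints are straightforward to verify.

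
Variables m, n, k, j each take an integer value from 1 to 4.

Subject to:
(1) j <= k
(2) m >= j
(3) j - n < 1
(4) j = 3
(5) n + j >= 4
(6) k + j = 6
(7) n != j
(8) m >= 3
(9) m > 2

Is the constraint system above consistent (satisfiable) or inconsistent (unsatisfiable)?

The assignment m = 4, n = 4, k = 3, j = 3 works:
  constraint 3 holds since j - n = -1.
  constraint 5 holds since n + j = 7.
  constraint 6 holds since k + j = 6.
The rest check out directly.

Satisfiable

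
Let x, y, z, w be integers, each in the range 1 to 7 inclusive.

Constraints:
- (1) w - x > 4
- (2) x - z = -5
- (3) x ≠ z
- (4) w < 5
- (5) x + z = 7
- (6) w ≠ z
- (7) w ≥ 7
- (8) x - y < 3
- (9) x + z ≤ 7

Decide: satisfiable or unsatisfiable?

Unsatisfiable

From constraint 7: w ≥ 7. From constraint 4: w ≤ 4. But 4 < 7, so no value of w works.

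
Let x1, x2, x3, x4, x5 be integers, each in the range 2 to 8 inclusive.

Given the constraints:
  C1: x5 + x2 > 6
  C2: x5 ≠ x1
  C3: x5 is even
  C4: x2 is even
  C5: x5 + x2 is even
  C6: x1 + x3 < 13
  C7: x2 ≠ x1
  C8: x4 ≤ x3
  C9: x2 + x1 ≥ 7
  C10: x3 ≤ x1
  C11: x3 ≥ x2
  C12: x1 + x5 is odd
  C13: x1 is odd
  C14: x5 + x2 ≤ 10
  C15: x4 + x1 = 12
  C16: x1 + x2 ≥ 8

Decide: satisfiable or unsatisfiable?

Satisfiable

Try x1 = 7, x2 = 2, x3 = 5, x4 = 5, x5 = 6.
Check constraint 1: x5 + x2 = 8; constraint 6: x1 + x3 = 12; constraint 9: x2 + x1 = 9. The remaining constraints are straightforward to verify.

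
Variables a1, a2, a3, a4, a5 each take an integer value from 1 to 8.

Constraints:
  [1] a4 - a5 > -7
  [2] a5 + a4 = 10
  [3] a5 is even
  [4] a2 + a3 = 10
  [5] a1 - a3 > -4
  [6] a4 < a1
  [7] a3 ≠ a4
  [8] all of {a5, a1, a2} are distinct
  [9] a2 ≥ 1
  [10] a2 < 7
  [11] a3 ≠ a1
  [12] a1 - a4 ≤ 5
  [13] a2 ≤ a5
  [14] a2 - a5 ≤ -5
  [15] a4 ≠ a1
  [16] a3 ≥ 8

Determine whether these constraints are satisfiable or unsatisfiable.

One satisfying assignment is a1 = 7, a2 = 2, a3 = 8, a4 = 2, a5 = 8.
For the less obvious constraints — constraint 1: a4 - a5 = -6; constraint 2: a5 + a4 = 10; constraint 4: a2 + a3 = 10 — and the others hold by inspection.

Satisfiable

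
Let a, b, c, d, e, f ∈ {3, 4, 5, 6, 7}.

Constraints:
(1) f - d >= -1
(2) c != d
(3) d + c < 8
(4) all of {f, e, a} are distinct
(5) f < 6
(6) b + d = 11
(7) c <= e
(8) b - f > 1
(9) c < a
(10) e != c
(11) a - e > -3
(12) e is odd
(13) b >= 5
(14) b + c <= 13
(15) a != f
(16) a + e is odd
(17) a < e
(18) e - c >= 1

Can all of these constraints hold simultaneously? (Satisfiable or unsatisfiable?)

Satisfiable

Setting (a, b, c, d, e, f) = (6, 7, 3, 4, 7, 3) satisfies everything: constraint 1: f - d = -1; constraint 3: d + c = 7; constraint 6: b + d = 11, and the others follow.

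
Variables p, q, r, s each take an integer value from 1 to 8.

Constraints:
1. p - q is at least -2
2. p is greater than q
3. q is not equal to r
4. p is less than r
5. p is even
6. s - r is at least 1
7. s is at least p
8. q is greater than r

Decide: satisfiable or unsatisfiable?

Constraints 2, 4, and 8 give p < r, r < q, q < p. Chaining: p < r < q < p, which forces p < p — impossible.

Unsatisfiable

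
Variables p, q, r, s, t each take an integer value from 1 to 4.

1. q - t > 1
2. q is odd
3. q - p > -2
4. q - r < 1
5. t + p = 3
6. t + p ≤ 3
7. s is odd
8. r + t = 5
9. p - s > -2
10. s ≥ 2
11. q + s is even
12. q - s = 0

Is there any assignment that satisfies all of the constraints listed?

Satisfiable

One satisfying assignment is p = 2, q = 3, r = 4, s = 3, t = 1.
For the less obvious constraints — constraint 1: q - t = 2; constraint 3: q - p = 1 — and the others hold by inspection.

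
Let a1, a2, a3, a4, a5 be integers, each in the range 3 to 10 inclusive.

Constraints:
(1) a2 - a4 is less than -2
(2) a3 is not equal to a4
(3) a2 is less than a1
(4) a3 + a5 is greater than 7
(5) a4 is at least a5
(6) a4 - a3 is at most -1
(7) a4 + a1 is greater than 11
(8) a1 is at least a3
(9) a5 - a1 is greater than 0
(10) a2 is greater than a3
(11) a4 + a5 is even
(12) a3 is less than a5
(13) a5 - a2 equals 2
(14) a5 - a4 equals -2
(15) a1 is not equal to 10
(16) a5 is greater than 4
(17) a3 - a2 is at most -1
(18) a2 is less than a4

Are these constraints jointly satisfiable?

Constraints 3, 5, 6, 9, and 17 give a5 ≤ a4, a4 < a3, a3 < a2, a2 < a1, a1 < a5. Chaining: a5 ≤ a4 < a3 < a2 < a1 < a5, which forces a5 < a5 — impossible.

Unsatisfiable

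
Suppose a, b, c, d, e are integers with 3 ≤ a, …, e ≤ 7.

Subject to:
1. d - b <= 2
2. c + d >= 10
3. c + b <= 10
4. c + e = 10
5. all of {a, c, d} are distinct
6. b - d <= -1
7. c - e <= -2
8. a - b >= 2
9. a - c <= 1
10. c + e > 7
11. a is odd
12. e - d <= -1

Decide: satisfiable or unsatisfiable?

Constraints 1, 7, 8, 9, and 12 give c − a ≥ -1, a − b ≥ 2, b − d ≥ -2, d − e ≥ 1, e − c ≥ 2.
Adding all 5 inequalities: the left sides telescope to 0, and the right sides sum to (-1) + 2 + (-2) + 1 + 2 = 2. So 0 ≥ 2, which is false.

Unsatisfiable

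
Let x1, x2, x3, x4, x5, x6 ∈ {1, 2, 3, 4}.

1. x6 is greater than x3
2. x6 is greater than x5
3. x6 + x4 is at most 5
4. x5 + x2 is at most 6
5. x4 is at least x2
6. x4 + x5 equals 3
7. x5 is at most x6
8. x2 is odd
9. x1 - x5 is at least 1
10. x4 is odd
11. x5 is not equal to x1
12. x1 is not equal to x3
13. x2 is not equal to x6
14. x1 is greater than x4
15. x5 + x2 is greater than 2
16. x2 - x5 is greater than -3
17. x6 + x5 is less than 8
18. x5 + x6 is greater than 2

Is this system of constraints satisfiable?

Try x1 = 3, x2 = 1, x3 = 1, x4 = 1, x5 = 2, x6 = 3.
Check constraint 3: x6 + x4 = 4; constraint 4: x5 + x2 = 3; constraint 6: x4 + x5 = 3. The remaining constraints are straightforward to verify.

Satisfiable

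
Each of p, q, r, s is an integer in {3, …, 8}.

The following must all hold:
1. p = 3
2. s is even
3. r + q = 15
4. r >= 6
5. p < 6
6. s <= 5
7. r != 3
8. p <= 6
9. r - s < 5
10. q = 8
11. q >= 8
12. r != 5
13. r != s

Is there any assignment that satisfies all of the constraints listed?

Setting (p, q, r, s) = (3, 8, 7, 4) satisfies everything: constraint 2: s = 4 is even; constraint 3: r + q = 15; constraint 9: r - s = 3, and the others follow.

Satisfiable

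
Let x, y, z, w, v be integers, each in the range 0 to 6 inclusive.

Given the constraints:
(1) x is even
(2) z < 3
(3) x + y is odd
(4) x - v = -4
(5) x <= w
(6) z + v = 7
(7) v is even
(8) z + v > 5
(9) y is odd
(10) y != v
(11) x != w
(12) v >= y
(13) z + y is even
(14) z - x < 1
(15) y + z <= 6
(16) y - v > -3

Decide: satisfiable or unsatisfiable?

Satisfiable

Setting (x, y, z, w, v) = (2, 5, 1, 6, 6) satisfies everything: constraint 4: x - v = -4; constraint 6: z + v = 7, and the others follow.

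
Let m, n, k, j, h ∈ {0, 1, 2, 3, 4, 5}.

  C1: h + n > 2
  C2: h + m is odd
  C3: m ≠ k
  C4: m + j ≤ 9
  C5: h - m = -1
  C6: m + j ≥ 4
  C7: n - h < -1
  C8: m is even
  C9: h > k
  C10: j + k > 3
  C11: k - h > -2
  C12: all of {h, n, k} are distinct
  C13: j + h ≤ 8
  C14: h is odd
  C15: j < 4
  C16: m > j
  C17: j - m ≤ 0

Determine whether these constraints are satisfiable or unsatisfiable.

Satisfiable

Take m = 4, n = 0, k = 2, j = 3, h = 3. Then constraint 1: h + n = 3; constraint 4: m + j = 7; constraint 5: h - m = -1, and every other listed constraint is also met.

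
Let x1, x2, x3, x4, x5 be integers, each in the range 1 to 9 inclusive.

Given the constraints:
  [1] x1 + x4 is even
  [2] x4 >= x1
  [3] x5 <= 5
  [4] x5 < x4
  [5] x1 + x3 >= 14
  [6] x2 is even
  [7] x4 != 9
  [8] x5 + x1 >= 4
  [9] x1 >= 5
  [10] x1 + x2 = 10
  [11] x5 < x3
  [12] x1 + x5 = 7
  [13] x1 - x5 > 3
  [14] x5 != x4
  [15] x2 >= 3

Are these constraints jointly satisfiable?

Satisfiable

Try x1 = 6, x2 = 4, x3 = 8, x4 = 8, x5 = 1.
Check constraint 5: x1 + x3 = 14; constraint 8: x5 + x1 = 7. The remaining constraints are straightforward to verify.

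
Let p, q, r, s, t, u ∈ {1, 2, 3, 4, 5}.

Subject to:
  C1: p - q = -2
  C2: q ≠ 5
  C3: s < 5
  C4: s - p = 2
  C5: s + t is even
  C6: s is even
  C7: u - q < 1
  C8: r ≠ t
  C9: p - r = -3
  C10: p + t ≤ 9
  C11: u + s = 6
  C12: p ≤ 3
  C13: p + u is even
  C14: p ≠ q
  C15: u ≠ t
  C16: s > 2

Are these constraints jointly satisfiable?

Satisfiable

Try p = 2, q = 4, r = 5, s = 4, t = 4, u = 2.
Check constraint 1: p - q = -2; constraint 4: s - p = 2; constraint 7: u - q = -2. The remaining constraints are straightforward to verify.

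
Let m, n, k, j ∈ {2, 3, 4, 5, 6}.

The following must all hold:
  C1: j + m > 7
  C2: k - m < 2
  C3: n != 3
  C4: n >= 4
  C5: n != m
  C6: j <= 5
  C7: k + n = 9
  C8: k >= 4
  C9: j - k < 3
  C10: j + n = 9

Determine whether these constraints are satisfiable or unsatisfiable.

Take m = 5, n = 4, k = 5, j = 5. Then constraint 1: j + m = 10; constraint 2: k - m = 0, and every other listed constraint is also met.

Satisfiable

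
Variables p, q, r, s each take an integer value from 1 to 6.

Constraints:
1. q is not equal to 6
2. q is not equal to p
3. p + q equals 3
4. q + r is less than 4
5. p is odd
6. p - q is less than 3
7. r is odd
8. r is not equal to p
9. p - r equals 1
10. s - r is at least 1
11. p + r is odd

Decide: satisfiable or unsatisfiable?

Constraint 5 makes p odd and constraint 7 makes r odd, so p + r must be even. Constraint 11 says p + r is odd — contradiction.

Unsatisfiable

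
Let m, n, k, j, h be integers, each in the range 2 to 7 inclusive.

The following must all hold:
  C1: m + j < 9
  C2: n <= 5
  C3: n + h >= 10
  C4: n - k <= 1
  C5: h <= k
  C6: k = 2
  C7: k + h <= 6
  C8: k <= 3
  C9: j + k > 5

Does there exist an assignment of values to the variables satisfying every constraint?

From constraint 2: n ≤ 5. From constraints 5 and 8: h ≤ k ≤ 3. Hence n + h ≤ 8. But constraint 3 requires n + h ≥ 10, and 10 > 8. Contradiction.

Unsatisfiable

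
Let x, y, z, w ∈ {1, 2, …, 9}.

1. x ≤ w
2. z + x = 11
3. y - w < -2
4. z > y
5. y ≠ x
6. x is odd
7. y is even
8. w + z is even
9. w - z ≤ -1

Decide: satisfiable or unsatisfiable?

Setting (x, y, z, w) = (3, 2, 8, 6) satisfies everything: constraint 2: z + x = 11; constraint 3: y - w = -4; constraint 9: w - z = -2, and the others follow.

Satisfiable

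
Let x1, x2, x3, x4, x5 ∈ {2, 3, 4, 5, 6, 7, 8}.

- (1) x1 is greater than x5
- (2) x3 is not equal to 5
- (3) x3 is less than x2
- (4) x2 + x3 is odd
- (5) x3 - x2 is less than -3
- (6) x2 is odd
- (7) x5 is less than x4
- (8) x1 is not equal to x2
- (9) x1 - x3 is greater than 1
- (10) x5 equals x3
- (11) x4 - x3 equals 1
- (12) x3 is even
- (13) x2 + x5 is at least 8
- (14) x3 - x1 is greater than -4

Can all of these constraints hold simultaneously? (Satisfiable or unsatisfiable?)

Satisfiable

The assignment x1 = 4, x2 = 7, x3 = 2, x4 = 3, x5 = 2 works:
  constraint 5 holds since x3 - x2 = -5.
  constraint 9 holds since x1 - x3 = 2.
  constraint 11 holds since x4 - x3 = 1.
The rest check out directly.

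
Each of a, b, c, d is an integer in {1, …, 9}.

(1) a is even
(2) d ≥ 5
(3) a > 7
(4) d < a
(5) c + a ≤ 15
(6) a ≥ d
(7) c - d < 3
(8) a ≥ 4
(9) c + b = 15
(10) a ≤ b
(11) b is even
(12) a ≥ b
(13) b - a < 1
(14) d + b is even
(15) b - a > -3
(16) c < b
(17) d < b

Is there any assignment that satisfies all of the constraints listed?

Take a = 8, b = 8, c = 7, d = 6. Then constraint 5: c + a = 15; constraint 7: c - d = 1; constraint 9: c + b = 15, and every other listed constraint is also met.

Satisfiable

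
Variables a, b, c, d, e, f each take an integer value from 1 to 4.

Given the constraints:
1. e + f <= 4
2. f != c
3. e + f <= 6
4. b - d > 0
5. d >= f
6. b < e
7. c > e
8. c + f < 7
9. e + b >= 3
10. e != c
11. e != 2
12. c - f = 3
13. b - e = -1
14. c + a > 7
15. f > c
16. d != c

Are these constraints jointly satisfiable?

Constraints 4, 5, 6, 7, and 15 give c < f, f ≤ d, d < b, b < e, e < c. Chaining: c < f ≤ d < b < e < c, which forces c < c — impossible.

Unsatisfiable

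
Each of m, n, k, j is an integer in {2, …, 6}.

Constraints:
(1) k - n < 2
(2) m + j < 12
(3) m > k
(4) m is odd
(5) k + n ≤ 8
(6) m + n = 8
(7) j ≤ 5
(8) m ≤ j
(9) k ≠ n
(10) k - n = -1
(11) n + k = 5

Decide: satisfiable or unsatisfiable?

Satisfiable

Take m = 5, n = 3, k = 2, j = 5. Then constraint 1: k - n = -1; constraint 2: m + j = 10; constraint 5: k + n = 5, and every other listed constraint is also met.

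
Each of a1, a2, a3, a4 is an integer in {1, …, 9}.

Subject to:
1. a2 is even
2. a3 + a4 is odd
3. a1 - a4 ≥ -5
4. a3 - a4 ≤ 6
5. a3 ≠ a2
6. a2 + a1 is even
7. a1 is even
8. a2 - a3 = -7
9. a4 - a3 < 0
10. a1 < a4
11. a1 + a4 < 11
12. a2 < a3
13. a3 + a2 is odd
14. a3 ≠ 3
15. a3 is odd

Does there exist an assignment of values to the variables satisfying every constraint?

One satisfying assignment is a1 = 2, a2 = 2, a3 = 9, a4 = 6.
For the less obvious constraints — constraint 3: a1 - a4 = -4; constraint 4: a3 - a4 = 3; constraint 8: a2 - a3 = -7 — and the others hold by inspection.

Satisfiable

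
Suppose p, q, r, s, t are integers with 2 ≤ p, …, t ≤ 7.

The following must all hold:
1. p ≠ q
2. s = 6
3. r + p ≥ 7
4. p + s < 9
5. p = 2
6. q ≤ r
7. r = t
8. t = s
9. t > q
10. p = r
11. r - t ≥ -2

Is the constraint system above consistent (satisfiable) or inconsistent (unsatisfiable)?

Constraint 5 fixes p = 2 and constraint 2 fixes s = 6. Constraints 7, 8, and 10 give p = r = t = s, so p = s. But 2 ≠ 6 — contradiction.

Unsatisfiable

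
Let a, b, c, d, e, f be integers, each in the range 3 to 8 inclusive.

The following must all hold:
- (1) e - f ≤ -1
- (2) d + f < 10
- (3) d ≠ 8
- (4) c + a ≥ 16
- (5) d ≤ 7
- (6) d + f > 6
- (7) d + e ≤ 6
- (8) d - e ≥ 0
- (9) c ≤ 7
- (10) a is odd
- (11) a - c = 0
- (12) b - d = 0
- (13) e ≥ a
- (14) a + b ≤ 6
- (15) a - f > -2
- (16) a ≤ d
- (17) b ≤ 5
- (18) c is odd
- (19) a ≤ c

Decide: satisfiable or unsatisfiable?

From constraint 9: c ≤ 7. From constraints 5 and 16: a ≤ d ≤ 7. Hence c + a ≤ 14. But constraint 4 requires c + a ≥ 16, and 16 > 14. Contradiction.

Unsatisfiable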